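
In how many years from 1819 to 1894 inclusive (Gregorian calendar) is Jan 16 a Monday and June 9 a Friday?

8

Check each year's weekday for Jan 16 and June 9:
  1819: Sat/Wed  1820: Sun/Fri  1821: Tue/Sat  1822: Wed/Sun  1823: Thu/Mon  1824: Fri/Wed  1825: Sun/Thu  1826: Mon/Fri ✓  1827: Tue/Sat  1828: Wed/Mon  1829: Fri/Tue  1830: Sat/Wed  1831: Sun/Thu  1832: Mon/Sat  …(48 more)…  1881: Sun/Thu  1882: Mon/Fri ✓  1883: Tue/Sat  1884: Wed/Mon  1885: Fri/Tue  1886: Sat/Wed  1887: Sun/Thu  1888: Mon/Sat  1889: Wed/Sun  1890: Thu/Mon  1891: Fri/Tue  1892: Sat/Thu  1893: Mon/Fri ✓  1894: Tue/Sat
Both conditions hold in: 1826, 1837, 1843, 1854, 1865, 1871, 1882, 1893 — 8.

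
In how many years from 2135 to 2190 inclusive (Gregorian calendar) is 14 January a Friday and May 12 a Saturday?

Check each year's weekday for 14 January and May 12:
  2135: Fri/Thu  2136: Sat/Sat  2137: Mon/Sun  2138: Tue/Mon  2139: Wed/Tue  2140: Thu/Thu  2141: Sat/Fri  2142: Sun/Sat  2143: Mon/Sun  2144: Tue/Tue  2145: Thu/Wed  2146: Fri/Thu  2147: Sat/Fri  2148: Sun/Sun  …(28 more)…  2177: Tue/Mon  2178: Wed/Tue  2179: Thu/Wed  2180: Fri/Fri  2181: Sun/Sat  2182: Mon/Sun  2183: Tue/Mon  2184: Wed/Wed  2185: Fri/Thu  2186: Sat/Fri  2187: Sun/Sat  2188: Mon/Mon  2189: Wed/Tue  2190: Thu/Wed
Both conditions hold in: no year — 0.

0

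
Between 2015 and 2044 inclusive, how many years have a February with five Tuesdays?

February has 28 days (29 in leap years); it has five Tuesdays when Tuesday falls among the first (month-length − 28) days — i.e. when February 1 is Tuesday in a leap year (never in a common year).
February 1 by year: 2015:Sun 2016:Mon 2017:Wed 2018:Thu 2019:Fri 2020:Sat 2021:Mon 2022:Tue 2023:Wed 2024:Thu 2025:Sat 2026:Sun 2027:Mon 2028:Tue✓ 2029:Thu 2030:Fri 2031:Sat 2032:Sun 2033:Tue 2034:Wed 2035:Thu 2036:Fri 2037:Sun 2038:Mon 2039:Tue 2040:Wed 2041:Fri 2042:Sat 2043:Sun 2044:Mon
Years with five Tuesdays: 2028 → 1.

1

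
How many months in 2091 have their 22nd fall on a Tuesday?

1

Check the 22nd of each month of 2091: Jan 22: Mon, Feb 22: Thu, Mar 22: Thu, Apr 22: Sun, May 22: Tue, Jun 22: Fri, Jul 22: Sun, Aug 22: Wed, Sep 22: Sat, Oct 22: Mon, Nov 22: Thu, Dec 22: Sat.
Tuesday occurs in May — 1 month.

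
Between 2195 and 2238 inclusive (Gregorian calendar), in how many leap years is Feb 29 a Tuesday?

1

Leap years in 2195–2238: 10 of them.
Feb 29 weekday advances by 5 (mod 7) from one leap year to the next four years later (or differs when a century non-leap intervenes).
Leap-day weekdays: 2196:Mon 2204:Wed 2208:Mon 2212:Sat 2216:Thu 2220:Tue✓ 2224:Sun 2228:Fri 2232:Wed 2236:Mon
Tuesday: 2220 → 1.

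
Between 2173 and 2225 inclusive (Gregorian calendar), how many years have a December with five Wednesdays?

23

December has 31 days; it has five Wednesdays when Wednesday falls among the first (month-length − 28) days — i.e. when December 1 is one of Wednesday/Tuesday/Monday.
December 1 by year: 2173:Wed✓ 2174:Thu 2175:Fri 2176:Sun 2177:Mon✓ 2178:Tue✓ 2179:Wed✓ 2180:Fri 2181:Sat 2182:Sun 2183:Mon✓ 2184:Wed✓ 2185:Thu 2186:Fri 2187:Sat …(23 more)… 2211:Sun 2212:Tue✓ 2213:Wed✓ 2214:Thu 2215:Fri 2216:Sun 2217:Mon✓ 2218:Tue✓ 2219:Wed✓ 2220:Fri 2221:Sat 2222:Sun 2223:Mon✓ 2224:Wed✓ 2225:Thu
Years with five Wednesdays: 2173, 2177, 2178, 2179, 2183, 2184, 2188, 2189, 2190, 2194, 2195, 2200, 2201, 2202, 2206, 2207, 2212, 2213, 2217, 2218, 2219, 2223, 2224 → 23.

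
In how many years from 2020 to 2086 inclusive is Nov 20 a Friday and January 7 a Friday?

0

Check each year's weekday for Nov 20 and January 7:
  2020: Fri/Tue  2021: Sat/Thu  2022: Sun/Fri  2023: Mon/Sat  2024: Wed/Sun  2025: Thu/Tue  2026: Fri/Wed  2027: Sat/Thu  2028: Mon/Fri  2029: Tue/Sun  2030: Wed/Mon  2031: Thu/Tue  2032: Sat/Wed  2033: Sun/Fri  …(39 more)…  2073: Mon/Sat  2074: Tue/Sun  2075: Wed/Mon  2076: Fri/Tue  2077: Sat/Thu  2078: Sun/Fri  2079: Mon/Sat  2080: Wed/Sun  2081: Thu/Tue  2082: Fri/Wed  2083: Sat/Thu  2084: Mon/Fri  2085: Tue/Sun  2086: Wed/Mon
Both conditions hold in: no year — 0.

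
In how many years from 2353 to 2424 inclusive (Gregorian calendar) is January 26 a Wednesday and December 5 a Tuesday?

2

Check each year's weekday for January 26 and December 5:
  2353: Mon/Sat  2354: Tue/Sun  2355: Wed/Mon  2356: Thu/Wed  2357: Sat/Thu  2358: Sun/Fri  2359: Mon/Sat  2360: Tue/Mon  2361: Thu/Tue  2362: Fri/Wed  2363: Sat/Thu  2364: Sun/Sat  2365: Tue/Sun  2366: Wed/Mon  …(44 more)…  2411: Wed/Mon  2412: Thu/Wed  2413: Sat/Thu  2414: Sun/Fri  2415: Mon/Sat  2416: Tue/Mon  2417: Thu/Tue  2418: Fri/Wed  2419: Sat/Thu  2420: Sun/Sat  2421: Tue/Sun  2422: Wed/Mon  2423: Thu/Tue  2424: Fri/Thu
Both conditions hold in: 2372, 2400 — 2.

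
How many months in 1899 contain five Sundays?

5

A month of length L has five Sundays iff its first Sunday is on day ≤ L−28 (so day 1–3 in a 31-day month, 1–2 in a 30-day month, day 1 in a leap February).
Checking each month of 1899: Jan starts Sun (31d) ✓; Feb starts Wed (28d); Mar starts Wed (31d); Apr starts Sat (30d) ✓; May starts Mon (31d); Jun starts Thu (30d); Jul starts Sat (31d) ✓; Aug starts Tue (31d); Sep starts Fri (30d); Oct starts Sun (31d) ✓; Nov starts Wed (30d); Dec starts Fri (31d) ✓.
Five-Sunday months: January, April, July, October, December → 5.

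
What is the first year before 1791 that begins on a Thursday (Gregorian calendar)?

Jan 1 advances by 2 weekdays after a leap year and by 1 after a common year.
1791: Jan 1 is Saturday.
1790: Friday
1789: Thursday
1789 begins on a Thursday

1789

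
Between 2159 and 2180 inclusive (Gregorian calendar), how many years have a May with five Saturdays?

10

May has 31 days; it has five Saturdays when Saturday falls among the first (month-length − 28) days — i.e. when May 1 is one of Saturday/Friday/Thursday.
May 1 by year: 2159:Tue 2160:Thu✓ 2161:Fri✓ 2162:Sat✓ 2163:Sun 2164:Tue 2165:Wed 2166:Thu✓ 2167:Fri✓ 2168:Sun 2169:Mon 2170:Tue 2171:Wed 2172:Fri✓ 2173:Sat✓ 2174:Sun 2175:Mon 2176:Wed 2177:Thu✓ 2178:Fri✓ 2179:Sat✓ 2180:Mon
Years with five Saturdays: 2160, 2161, 2162, 2166, 2167, 2172, 2173, 2177, 2178, 2179 → 10.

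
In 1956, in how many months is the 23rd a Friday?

Check the 23rd of each month of 1956: Jan 23: Mon, Feb 23: Thu, Mar 23: Fri, Apr 23: Mon, May 23: Wed, Jun 23: Sat, Jul 23: Mon, Aug 23: Thu, Sep 23: Sun, Oct 23: Tue, Nov 23: Fri, Dec 23: Sun.
Friday occurs in March, November — 2 months.

2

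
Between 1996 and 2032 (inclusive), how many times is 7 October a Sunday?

5

Track 7 October's weekday year by year (advancing +1, or +2 across a Feb 29):
  1996: Mon  1997: Tue (+1)  1998: Wed (+1)  1999: Thu (+1)  2000: Sat (+2)
  2001: Sun (+1) ✓  2002: Mon (+1)  2003: Tue (+1)  2004: Thu (+2)  2005: Fri (+1)
  2006: Sat (+1)  2007: Sun (+1) ✓  2008: Tue (+2)  2009: Wed (+1)  … (9 more years) …
  2019: Mon (+1)  2020: Wed (+2)  2021: Thu (+1)  2022: Fri (+1)  2023: Sat (+1)
  2024: Mon (+2)  2025: Tue (+1)  2026: Wed (+1)  2027: Thu (+1)  2028: Sat (+2)
  2029: Sun (+1) ✓  2030: Mon (+1)  2031: Tue (+1)  2032: Thu (+2)
Sunday years: 2001, 2007, 2012, 2018, 2029 — 5 in total.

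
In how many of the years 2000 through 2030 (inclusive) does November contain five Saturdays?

November has 30 days; it has five Saturdays when Saturday falls among the first (month-length − 28) days — i.e. when November 1 is one of Saturday/Friday.
November 1 by year: 2000:Wed 2001:Thu 2002:Fri✓ 2003:Sat✓ 2004:Mon 2005:Tue 2006:Wed 2007:Thu 2008:Sat✓ 2009:Sun 2010:Mon 2011:Tue 2012:Thu 2013:Fri✓ 2014:Sat✓ 2015:Sun 2016:Tue 2017:Wed 2018:Thu 2019:Fri✓ 2020:Sun 2021:Mon 2022:Tue 2023:Wed 2024:Fri✓ 2025:Sat✓ 2026:Sun 2027:Mon 2028:Wed 2029:Thu 2030:Fri✓
Years with five Saturdays: 2002, 2003, 2008, 2013, 2014, 2019, 2024, 2025, 2030 → 9.

9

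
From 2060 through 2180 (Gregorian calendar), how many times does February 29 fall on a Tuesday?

Leap years in 2060–2180: 30 of them.
Feb 29 weekday advances by 5 (mod 7) from one leap year to the next four years later (or differs when a century non-leap intervenes).
Leap-day weekdays: 2060:Sun 2064:Fri 2068:Wed 2072:Mon 2076:Sat 2080:Thu 2084:Tue✓ 2088:Sun 2092:Fri 2096:Wed 2104:Fri 2108:Wed 2112:Mon …(4 more)… 2132:Fri 2136:Wed 2140:Mon 2144:Sat 2148:Thu 2152:Tue✓ 2156:Sun 2160:Fri 2164:Wed 2168:Mon 2172:Sat 2176:Thu 2180:Tue✓
Tuesday: 2084, 2124, 2152, 2180 → 4.

4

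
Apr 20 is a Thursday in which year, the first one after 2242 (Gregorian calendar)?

From one year to the next, a fixed date's weekday advances by 1, or by 2 when a Feb 29 lies between the two dates.
2242: April 20 is Wednesday.
2243: Thursday (+1)
Apr 20 falls on a Thursday in 2243.

2243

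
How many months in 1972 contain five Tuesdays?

4

A month of length L has five Tuesdays iff its first Tuesday is on day ≤ L−28 (so day 1–3 in a 31-day month, 1–2 in a 30-day month, day 1 in a leap February).
Checking each month of 1972: Jan starts Sat (31d); Feb starts Tue (29d) ✓; Mar starts Wed (31d); Apr starts Sat (30d); May starts Mon (31d) ✓; Jun starts Thu (30d); Jul starts Sat (31d); Aug starts Tue (31d) ✓; Sep starts Fri (30d); Oct starts Sun (31d) ✓; Nov starts Wed (30d); Dec starts Fri (31d).
Five-Tuesday months: February, May, August, October → 4.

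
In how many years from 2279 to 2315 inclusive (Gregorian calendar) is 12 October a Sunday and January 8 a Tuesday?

Check each year's weekday for 12 October and January 8:
  2279: Sun/Wed  2280: Tue/Thu  2281: Wed/Sat  2282: Thu/Sun  2283: Fri/Mon  2284: Sun/Tue ✓  2285: Mon/Thu  2286: Tue/Fri  2287: Wed/Sat  2288: Fri/Sun  2289: Sat/Tue  2290: Sun/Wed  2291: Mon/Thu  2292: Wed/Fri  …(9 more)…  2302: Sun/Wed  2303: Mon/Thu  2304: Wed/Fri  2305: Thu/Sun  2306: Fri/Mon  2307: Sat/Tue  2308: Mon/Wed  2309: Tue/Fri  2310: Wed/Sat  2311: Thu/Sun  2312: Sat/Mon  2313: Sun/Wed  2314: Mon/Thu  2315: Tue/Fri
Both conditions hold in: 2284 — 1.

1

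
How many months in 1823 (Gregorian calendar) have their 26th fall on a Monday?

1

Check the 26th of each month of 1823: Jan 26: Sun, Feb 26: Wed, Mar 26: Wed, Apr 26: Sat, May 26: Mon, Jun 26: Thu, Jul 26: Sat, Aug 26: Tue, Sep 26: Fri, Oct 26: Sun, Nov 26: Wed, Dec 26: Fri.
Monday occurs in May — 1 month.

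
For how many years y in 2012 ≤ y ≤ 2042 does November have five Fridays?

10

November has 30 days; it has five Fridays when Friday falls among the first (month-length − 28) days — i.e. when November 1 is one of Friday/Thursday.
November 1 by year: 2012:Thu✓ 2013:Fri✓ 2014:Sat 2015:Sun 2016:Tue 2017:Wed 2018:Thu✓ 2019:Fri✓ 2020:Sun 2021:Mon 2022:Tue 2023:Wed 2024:Fri✓ 2025:Sat 2026:Sun 2027:Mon 2028:Wed 2029:Thu✓ 2030:Fri✓ 2031:Sat 2032:Mon 2033:Tue 2034:Wed 2035:Thu✓ 2036:Sat 2037:Sun 2038:Mon 2039:Tue 2040:Thu✓ 2041:Fri✓ 2042:Sat
Years with five Fridays: 2012, 2013, 2018, 2019, 2024, 2029, 2030, 2035, 2040, 2041 → 10.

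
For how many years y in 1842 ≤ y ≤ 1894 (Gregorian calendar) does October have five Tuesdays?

23

October has 31 days; it has five Tuesdays when Tuesday falls among the first (month-length − 28) days — i.e. when October 1 is one of Tuesday/Monday/Sunday.
October 1 by year: 1842:Sat 1843:Sun✓ 1844:Tue✓ 1845:Wed 1846:Thu 1847:Fri 1848:Sun✓ 1849:Mon✓ 1850:Tue✓ 1851:Wed 1852:Fri 1853:Sat 1854:Sun✓ 1855:Mon✓ 1856:Wed …(23 more)… 1880:Fri 1881:Sat 1882:Sun✓ 1883:Mon✓ 1884:Wed 1885:Thu 1886:Fri 1887:Sat 1888:Mon✓ 1889:Tue✓ 1890:Wed 1891:Thu 1892:Sat 1893:Sun✓ 1894:Mon✓
Years with five Tuesdays: 1843, 1844, 1848, 1849, 1850, 1854, 1855, 1860, 1861, 1865, 1866, 1867, 1871, 1872, 1876, 1877, 1878, 1882, 1883, 1888, 1889, 1893, 1894 → 23.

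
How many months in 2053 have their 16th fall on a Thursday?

Check the 16th of each month of 2053: Jan 16: Thu, Feb 16: Sun, Mar 16: Sun, Apr 16: Wed, May 16: Fri, Jun 16: Mon, Jul 16: Wed, Aug 16: Sat, Sep 16: Tue, Oct 16: Thu, Nov 16: Sun, Dec 16: Tue.
Thursday occurs in January, October — 2 months.

2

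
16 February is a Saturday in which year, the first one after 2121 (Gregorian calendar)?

2126

From one year to the next, a fixed date's weekday advances by 1, or by 2 when a Feb 29 lies between the two dates.
2121: February 16 is Sunday.
2122: Monday (+1)
2123: Tuesday (+1)
2124: Wednesday (+1)
2125: Friday (+2)
2126: Saturday (+1)
16 February falls on a Saturday in 2126.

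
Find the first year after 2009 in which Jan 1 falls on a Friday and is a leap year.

Jan 1 advances by 2 weekdays after a leap year and by 1 after a common year.
2009: Jan 1 is Thursday.
2010: Friday
2011: Saturday
2012: Sunday (leap)
2013: Tuesday
2014: Wednesday
2015: Thursday
2016: Friday (leap)
2016 begins on a Friday and is a leap year.

2016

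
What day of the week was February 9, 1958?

January 1, 1958 is a Wednesday.
February 9 is day 40 of the year, i.e. 39 days after Jan 1.
39 mod 7 = 4, so advance 4 weekdays from Wednesday: Sunday.

Sunday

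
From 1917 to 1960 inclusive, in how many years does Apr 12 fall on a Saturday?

7

Track Apr 12's weekday year by year (advancing +1, or +2 across a Feb 29):
  1917: Thu  1918: Fri (+1)  1919: Sat (+1) ✓  1920: Mon (+2)  1921: Tue (+1)
  1922: Wed (+1)  1923: Thu (+1)  1924: Sat (+2) ✓  1925: Sun (+1)  1926: Mon (+1)
  1927: Tue (+1)  1928: Thu (+2)  1929: Fri (+1)  1930: Sat (+1) ✓  … (16 more years) …
  1947: Sat (+1) ✓  1948: Mon (+2)  1949: Tue (+1)  1950: Wed (+1)  1951: Thu (+1)
  1952: Sat (+2) ✓  1953: Sun (+1)  1954: Mon (+1)  1955: Tue (+1)  1956: Thu (+2)
  1957: Fri (+1)  1958: Sat (+1) ✓  1959: Sun (+1)  1960: Tue (+2)
Saturday years: 1919, 1924, 1930, 1941, 1947, 1952, 1958 — 7 in total.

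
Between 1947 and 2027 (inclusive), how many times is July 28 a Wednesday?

Track July 28's weekday year by year (advancing +1, or +2 across a Feb 29):
  1947: Mon  1948: Wed (+2) ✓  1949: Thu (+1)  1950: Fri (+1)  1951: Sat (+1)
  1952: Mon (+2)  1953: Tue (+1)  1954: Wed (+1) ✓  1955: Thu (+1)  1956: Sat (+2)
  1957: Sun (+1)  1958: Mon (+1)  1959: Tue (+1)  1960: Thu (+2)  … (53 more years) …
  2014: Mon (+1)  2015: Tue (+1)  2016: Thu (+2)  2017: Fri (+1)  2018: Sat (+1)
  2019: Sun (+1)  2020: Tue (+2)  2021: Wed (+1) ✓  2022: Thu (+1)  2023: Fri (+1)
  2024: Sun (+2)  2025: Mon (+1)  2026: Tue (+1)  2027: Wed (+1) ✓
Wednesday years: 1948, 1954, 1965, 1971, 1976, 1982, 1993, 1999, 2004, 2010, 2021, 2027 — 12 in total.

12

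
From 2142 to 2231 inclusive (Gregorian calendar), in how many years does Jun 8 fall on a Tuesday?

13

Track Jun 8's weekday year by year (advancing +1, or +2 across a Feb 29):
  2142: Fri  2143: Sat (+1)  2144: Mon (+2)  2145: Tue (+1) ✓  2146: Wed (+1)
  2147: Thu (+1)  2148: Sat (+2)  2149: Sun (+1)  2150: Mon (+1)  2151: Tue (+1) ✓
  2152: Thu (+2)  2153: Fri (+1)  2154: Sat (+1)  2155: Sun (+1)  … (62 more years) …
  2218: Mon (+1)  2219: Tue (+1) ✓  2220: Thu (+2)  2221: Fri (+1)  2222: Sat (+1)
  2223: Sun (+1)  2224: Tue (+2) ✓  2225: Wed (+1)  2226: Thu (+1)  2227: Fri (+1)
  2228: Sun (+2)  2229: Mon (+1)  2230: Tue (+1) ✓  2231: Wed (+1)
Tuesday years: 2145, 2151, 2156, 2162, 2173, 2179, 2184, 2190, 2202, 2213, 2219, 2224, 2230 — 13 in total.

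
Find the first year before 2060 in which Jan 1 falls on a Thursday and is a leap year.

Jan 1 advances by 2 weekdays after a leap year and by 1 after a common year.
2060: Jan 1 is Thursday (leap).
2059: Wednesday
2058: Tuesday
2057: Monday
2056: Saturday (leap)
2055: Friday
2054: Thursday
2053: Wednesday
2052: Monday (leap)
2051: Sunday
2050: Saturday
2049: Friday
2048: Wednesday (leap)
2047: Tuesday
2046: Monday
2045: Sunday
2044: Friday (leap)
2043: Thursday
2042: Wednesday
2041: Tuesday
2040: Sunday (leap)
2039: Saturday
2038: Friday
2037: Thursday
2036: Tuesday (leap)
2035: Monday
2034: Sunday
2033: Saturday
2032: Thursday (leap)
2032 begins on a Thursday and is a leap year.

2032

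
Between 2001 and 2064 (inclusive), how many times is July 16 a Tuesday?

Track July 16's weekday year by year (advancing +1, or +2 across a Feb 29):
  2001: Mon  2002: Tue (+1) ✓  2003: Wed (+1)  2004: Fri (+2)  2005: Sat (+1)
  2006: Sun (+1)  2007: Mon (+1)  2008: Wed (+2)  2009: Thu (+1)  2010: Fri (+1)
  2011: Sat (+1)  2012: Mon (+2)  2013: Tue (+1) ✓  2014: Wed (+1)  … (36 more years) …
  2051: Sun (+1)  2052: Tue (+2) ✓  2053: Wed (+1)  2054: Thu (+1)  2055: Fri (+1)
  2056: Sun (+2)  2057: Mon (+1)  2058: Tue (+1) ✓  2059: Wed (+1)  2060: Fri (+2)
  2061: Sat (+1)  2062: Sun (+1)  2063: Mon (+1)  2064: Wed (+2)
Tuesday years: 2002, 2013, 2019, 2024, 2030, 2041, 2047, 2052, 2058 — 9 in total.

9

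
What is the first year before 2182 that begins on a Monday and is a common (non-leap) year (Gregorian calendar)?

2181

Jan 1 advances by 2 weekdays after a leap year and by 1 after a common year.
2182: Jan 1 is Tuesday.
2181: Monday
2181 begins on a Monday and is a common year.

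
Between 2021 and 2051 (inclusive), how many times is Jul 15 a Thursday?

Track Jul 15's weekday year by year (advancing +1, or +2 across a Feb 29):
  2021: Thu ✓  2022: Fri (+1)  2023: Sat (+1)  2024: Mon (+2)  2025: Tue (+1)
  2026: Wed (+1)  2027: Thu (+1) ✓  2028: Sat (+2)  2029: Sun (+1)  2030: Mon (+1)
  2031: Tue (+1)  2032: Thu (+2) ✓  2033: Fri (+1)  2034: Sat (+1)  … (3 more years) …
  2038: Thu (+1) ✓  2039: Fri (+1)  2040: Sun (+2)  2041: Mon (+1)  2042: Tue (+1)
  2043: Wed (+1)  2044: Fri (+2)  2045: Sat (+1)  2046: Sun (+1)  2047: Mon (+1)
  2048: Wed (+2)  2049: Thu (+1) ✓  2050: Fri (+1)  2051: Sat (+1)
Thursday years: 2021, 2027, 2032, 2038, 2049 — 5 in total.

5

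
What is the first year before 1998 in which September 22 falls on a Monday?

1997

From one year to the next, a fixed date's weekday advances by 1, or by 2 when a Feb 29 lies between the two dates.
1998: September 22 is Tuesday.
1997: Monday (−1)
September 22 falls on a Monday in 1997.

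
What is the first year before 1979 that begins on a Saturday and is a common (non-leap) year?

1977

Jan 1 advances by 2 weekdays after a leap year and by 1 after a common year.
1979: Jan 1 is Monday.
1978: Sunday
1977: Saturday
1977 begins on a Saturday and is a common year.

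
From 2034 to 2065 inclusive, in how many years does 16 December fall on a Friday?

Track 16 December's weekday year by year (advancing +1, or +2 across a Feb 29):
  2034: Sat  2035: Sun (+1)  2036: Tue (+2)  2037: Wed (+1)  2038: Thu (+1)
  2039: Fri (+1) ✓  2040: Sun (+2)  2041: Mon (+1)  2042: Tue (+1)  2043: Wed (+1)
  2044: Fri (+2) ✓  2045: Sat (+1)  2046: Sun (+1)  2047: Mon (+1)  … (4 more years) …
  2052: Mon (+2)  2053: Tue (+1)  2054: Wed (+1)  2055: Thu (+1)  2056: Sat (+2)
  2057: Sun (+1)  2058: Mon (+1)  2059: Tue (+1)  2060: Thu (+2)  2061: Fri (+1) ✓
  2062: Sat (+1)  2063: Sun (+1)  2064: Tue (+2)  2065: Wed (+1)
Friday years: 2039, 2044, 2050, 2061 — 4 in total.

4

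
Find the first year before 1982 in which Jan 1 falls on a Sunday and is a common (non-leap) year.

Jan 1 advances by 2 weekdays after a leap year and by 1 after a common year.
1982: Jan 1 is Friday.
1981: Thursday
1980: Tuesday (leap)
1979: Monday
1978: Sunday
1978 begins on a Sunday and is a common year.

1978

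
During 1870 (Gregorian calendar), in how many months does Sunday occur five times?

A month of length L has five Sundays iff its first Sunday is on day ≤ L−28 (so day 1–3 in a 31-day month, 1–2 in a 30-day month, day 1 in a leap February).
Checking each month of 1870: Jan starts Sat (31d) ✓; Feb starts Tue (28d); Mar starts Tue (31d); Apr starts Fri (30d); May starts Sun (31d) ✓; Jun starts Wed (30d); Jul starts Fri (31d) ✓; Aug starts Mon (31d); Sep starts Thu (30d); Oct starts Sat (31d) ✓; Nov starts Tue (30d); Dec starts Thu (31d).
Five-Sunday months: January, May, July, October → 4.

4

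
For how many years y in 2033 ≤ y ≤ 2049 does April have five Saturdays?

5

April has 30 days; it has five Saturdays when Saturday falls among the first (month-length − 28) days — i.e. when April 1 is one of Saturday/Friday.
April 1 by year: 2033:Fri✓ 2034:Sat✓ 2035:Sun 2036:Tue 2037:Wed 2038:Thu 2039:Fri✓ 2040:Sun 2041:Mon 2042:Tue 2043:Wed 2044:Fri✓ 2045:Sat✓ 2046:Sun 2047:Mon 2048:Wed 2049:Thu
Years with five Saturdays: 2033, 2034, 2039, 2044, 2045 → 5.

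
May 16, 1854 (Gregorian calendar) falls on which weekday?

January 1, 1854 is a Sunday.
May 16 is day 136 of the year, i.e. 135 days after Jan 1.
135 mod 7 = 2, so advance 2 weekdays from Sunday: Tuesday.

Tuesday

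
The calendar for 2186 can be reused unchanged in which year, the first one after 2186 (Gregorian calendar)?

Two years share a calendar iff Jan 1 falls on the same weekday and both are leap or both are common. 2186: Jan 1 is Sunday, common year.
2187: Jan 1 Monday, common
2188: Jan 1 Tuesday, leap
2189: Jan 1 Thursday, common
2190: Jan 1 Friday, common
2191: Jan 1 Saturday, common
2192: Jan 1 Sunday, leap
2193: Jan 1 Tuesday, common
2194: Jan 1 Wednesday, common
2195: Jan 1 Thursday, common
2196: Jan 1 Friday, leap
2197: Jan 1 Sunday, common
2197 matches on both conditions.

2197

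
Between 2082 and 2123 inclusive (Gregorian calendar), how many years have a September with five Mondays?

11

September has 30 days; it has five Mondays when Monday falls among the first (month-length − 28) days — i.e. when September 1 is one of Monday/Sunday.
September 1 by year: 2082:Tue 2083:Wed 2084:Fri 2085:Sat 2086:Sun✓ 2087:Mon✓ 2088:Wed 2089:Thu 2090:Fri 2091:Sat 2092:Mon✓ 2093:Tue 2094:Wed 2095:Thu 2096:Sat …(12 more)… 2109:Sun✓ 2110:Mon✓ 2111:Tue 2112:Thu 2113:Fri 2114:Sat 2115:Sun✓ 2116:Tue 2117:Wed 2118:Thu 2119:Fri 2120:Sun✓ 2121:Mon✓ 2122:Tue 2123:Wed
Years with five Mondays: 2086, 2087, 2092, 2097, 2098, 2104, 2109, 2110, 2115, 2120, 2121 → 11.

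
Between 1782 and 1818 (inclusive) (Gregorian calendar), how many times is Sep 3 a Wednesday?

Track Sep 3's weekday year by year (advancing +1, or +2 across a Feb 29):
  1782: Tue  1783: Wed (+1) ✓  1784: Fri (+2)  1785: Sat (+1)  1786: Sun (+1)
  1787: Mon (+1)  1788: Wed (+2) ✓  1789: Thu (+1)  1790: Fri (+1)  1791: Sat (+1)
  1792: Mon (+2)  1793: Tue (+1)  1794: Wed (+1) ✓  1795: Thu (+1)  … (9 more years) …
  1805: Tue (+1)  1806: Wed (+1) ✓  1807: Thu (+1)  1808: Sat (+2)  1809: Sun (+1)
  1810: Mon (+1)  1811: Tue (+1)  1812: Thu (+2)  1813: Fri (+1)  1814: Sat (+1)
  1815: Sun (+1)  1816: Tue (+2)  1817: Wed (+1) ✓  1818: Thu (+1)
Wednesday years: 1783, 1788, 1794, 1800, 1806, 1817 — 6 in total.

6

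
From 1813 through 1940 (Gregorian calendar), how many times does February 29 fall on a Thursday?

5

Leap years in 1813–1940: 31 of them.
Feb 29 weekday advances by 5 (mod 7) from one leap year to the next four years later (or differs when a century non-leap intervenes).
Leap-day weekdays: 1816:Thu✓ 1820:Tue 1824:Sun 1828:Fri 1832:Wed 1836:Mon 1840:Sat 1844:Thu✓ 1848:Tue 1852:Sun 1856:Fri 1860:Wed 1864:Mon …(5 more)… 1888:Wed 1892:Mon 1896:Sat 1904:Mon 1908:Sat 1912:Thu✓ 1916:Tue 1920:Sun 1924:Fri 1928:Wed 1932:Mon 1936:Sat 1940:Thu✓
Thursday: 1816, 1844, 1872, 1912, 1940 → 5.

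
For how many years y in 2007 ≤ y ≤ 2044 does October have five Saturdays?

October has 31 days; it has five Saturdays when Saturday falls among the first (month-length − 28) days — i.e. when October 1 is one of Saturday/Friday/Thursday.
October 1 by year: 2007:Mon 2008:Wed 2009:Thu✓ 2010:Fri✓ 2011:Sat✓ 2012:Mon 2013:Tue 2014:Wed 2015:Thu✓ 2016:Sat✓ 2017:Sun 2018:Mon 2019:Tue 2020:Thu✓ 2021:Fri✓ …(8 more)… 2030:Tue 2031:Wed 2032:Fri✓ 2033:Sat✓ 2034:Sun 2035:Mon 2036:Wed 2037:Thu✓ 2038:Fri✓ 2039:Sat✓ 2040:Mon 2041:Tue 2042:Wed 2043:Thu✓ 2044:Sat✓
Years with five Saturdays: 2009, 2010, 2011, 2015, 2016, 2020, 2021, 2022, 2026, 2027, 2032, 2033, 2037, 2038, 2039, 2043, 2044 → 17.

17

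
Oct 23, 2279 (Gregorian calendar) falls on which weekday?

January 1, 2279 is a Wednesday.
October 23 is day 296 of the year, i.e. 295 days after Jan 1.
295 mod 7 = 1, so advance 1 weekday from Wednesday: Thursday.

Thursday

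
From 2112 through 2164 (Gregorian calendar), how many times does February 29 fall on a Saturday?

2

Leap years in 2112–2164: 14 of them.
Feb 29 weekday advances by 5 (mod 7) from one leap year to the next four years later (or differs when a century non-leap intervenes).
Leap-day weekdays: 2112:Mon 2116:Sat✓ 2120:Thu 2124:Tue 2128:Sun 2132:Fri 2136:Wed 2140:Mon 2144:Sat✓ 2148:Thu 2152:Tue 2156:Sun 2160:Fri 2164:Wed
Saturday: 2116, 2144 → 2.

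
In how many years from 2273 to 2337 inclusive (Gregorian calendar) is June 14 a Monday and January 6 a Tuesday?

2

Check each year's weekday for June 14 and January 6:
  2273: Sat/Mon  2274: Sun/Tue  2275: Mon/Wed  2276: Wed/Thu  2277: Thu/Sat  2278: Fri/Sun  2279: Sat/Mon  2280: Mon/Tue ✓  2281: Tue/Thu  2282: Wed/Fri  2283: Thu/Sat  2284: Sat/Sun  2285: Sun/Tue  2286: Mon/Wed  …(37 more)…  2324: Sat/Sun  2325: Sun/Tue  2326: Mon/Wed  2327: Tue/Thu  2328: Thu/Fri  2329: Fri/Sun  2330: Sat/Mon  2331: Sun/Tue  2332: Tue/Wed  2333: Wed/Fri  2334: Thu/Sat  2335: Fri/Sun  2336: Sun/Mon  2337: Mon/Wed
Both conditions hold in: 2280, 2320 — 2.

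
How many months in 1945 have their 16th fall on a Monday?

2

Check the 16th of each month of 1945: Jan 16: Tue, Feb 16: Fri, Mar 16: Fri, Apr 16: Mon, May 16: Wed, Jun 16: Sat, Jul 16: Mon, Aug 16: Thu, Sep 16: Sun, Oct 16: Tue, Nov 16: Fri, Dec 16: Sun.
Monday occurs in April, July — 2 months.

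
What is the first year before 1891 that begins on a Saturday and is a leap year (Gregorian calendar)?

Jan 1 advances by 2 weekdays after a leap year and by 1 after a common year.
1891: Jan 1 is Thursday.
1890: Wednesday
1889: Tuesday
1888: Sunday (leap)
1887: Saturday
1886: Friday
1885: Thursday
1884: Tuesday (leap)
1883: Monday
1882: Sunday
1881: Saturday
1880: Thursday (leap)
1879: Wednesday
1878: Tuesday
1877: Monday
1876: Saturday (leap)
1876 begins on a Saturday and is a leap year.

1876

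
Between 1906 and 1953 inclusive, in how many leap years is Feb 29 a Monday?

1

Leap years in 1906–1953: 12 of them.
Feb 29 weekday advances by 5 (mod 7) from one leap year to the next four years later (or differs when a century non-leap intervenes).
Leap-day weekdays: 1908:Sat 1912:Thu 1916:Tue 1920:Sun 1924:Fri 1928:Wed 1932:Mon✓ 1936:Sat 1940:Thu 1944:Tue 1948:Sun 1952:Fri
Monday: 1932 → 1.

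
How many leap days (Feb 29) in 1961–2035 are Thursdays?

Leap years in 1961–2035: 18 of them.
Feb 29 weekday advances by 5 (mod 7) from one leap year to the next four years later (or differs when a century non-leap intervenes).
Leap-day weekdays: 1964:Sat 1968:Thu✓ 1972:Tue 1976:Sun 1980:Fri 1984:Wed 1988:Mon 1992:Sat 1996:Thu✓ 2000:Tue 2004:Sun 2008:Fri 2012:Wed 2016:Mon 2020:Sat 2024:Thu✓ 2028:Tue 2032:Sun
Thursday: 1968, 1996, 2024 → 3.

3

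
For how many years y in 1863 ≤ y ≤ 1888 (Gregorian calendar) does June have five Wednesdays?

8

June has 30 days; it has five Wednesdays when Wednesday falls among the first (month-length − 28) days — i.e. when June 1 is one of Wednesday/Tuesday.
June 1 by year: 1863:Mon 1864:Wed✓ 1865:Thu 1866:Fri 1867:Sat 1868:Mon 1869:Tue✓ 1870:Wed✓ 1871:Thu 1872:Sat 1873:Sun 1874:Mon 1875:Tue✓ 1876:Thu 1877:Fri 1878:Sat 1879:Sun 1880:Tue✓ 1881:Wed✓ 1882:Thu 1883:Fri 1884:Sun 1885:Mon 1886:Tue✓ 1887:Wed✓ 1888:Fri
Years with five Wednesdays: 1864, 1869, 1870, 1875, 1880, 1881, 1886, 1887 → 8.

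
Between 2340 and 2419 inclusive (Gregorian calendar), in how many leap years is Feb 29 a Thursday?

3

Leap years in 2340–2419: 20 of them.
Feb 29 weekday advances by 5 (mod 7) from one leap year to the next four years later (or differs when a century non-leap intervenes).
Leap-day weekdays: 2340:Thu✓ 2344:Tue 2348:Sun 2352:Fri 2356:Wed 2360:Mon 2364:Sat 2368:Thu✓ 2372:Tue 2376:Sun 2380:Fri 2384:Wed 2388:Mon 2392:Sat 2396:Thu✓ 2400:Tue 2404:Sun 2408:Fri 2412:Wed 2416:Mon
Thursday: 2340, 2368, 2396 → 3.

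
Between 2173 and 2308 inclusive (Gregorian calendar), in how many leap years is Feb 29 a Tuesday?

Leap years in 2173–2308: 32 of them.
Feb 29 weekday advances by 5 (mod 7) from one leap year to the next four years later (or differs when a century non-leap intervenes).
Leap-day weekdays: 2176:Thu 2180:Tue✓ 2184:Sun 2188:Fri 2192:Wed 2196:Mon 2204:Wed 2208:Mon 2212:Sat 2216:Thu 2220:Tue✓ 2224:Sun 2228:Fri …(6 more)… 2256:Fri 2260:Wed 2264:Mon 2268:Sat 2272:Thu 2276:Tue✓ 2280:Sun 2284:Fri 2288:Wed 2292:Mon 2296:Sat 2304:Mon 2308:Sat
Tuesday: 2180, 2220, 2248, 2276 → 4.

4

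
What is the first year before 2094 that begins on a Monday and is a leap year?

Jan 1 advances by 2 weekdays after a leap year and by 1 after a common year.
2094: Jan 1 is Friday.
2093: Thursday
2092: Tuesday (leap)
2091: Monday
2090: Sunday
2089: Saturday
2088: Thursday (leap)
2087: Wednesday
2086: Tuesday
2085: Monday
2084: Saturday (leap)
2083: Friday
2082: Thursday
2081: Wednesday
2080: Monday (leap)
2080 begins on a Monday and is a leap year.

2080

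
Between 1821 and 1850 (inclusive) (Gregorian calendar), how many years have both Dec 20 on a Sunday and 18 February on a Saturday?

0

Check each year's weekday for Dec 20 and 18 February:
  1821: Thu/Sun  1822: Fri/Mon  1823: Sat/Tue  1824: Mon/Wed  1825: Tue/Fri  1826: Wed/Sat  1827: Thu/Sun  1828: Sat/Mon  1829: Sun/Wed  1830: Mon/Thu  1831: Tue/Fri  1832: Thu/Sat  1833: Fri/Mon  1834: Sat/Tue  1835: Sun/Wed  1836: Tue/Thu  1837: Wed/Sat  1838: Thu/Sun  1839: Fri/Mon  1840: Sun/Tue  1841: Mon/Thu  1842: Tue/Fri  1843: Wed/Sat  1844: Fri/Sun  1845: Sat/Tue  1846: Sun/Wed  1847: Mon/Thu  1848: Wed/Fri  1849: Thu/Sun  1850: Fri/Mon
Both conditions hold in: no year — 0.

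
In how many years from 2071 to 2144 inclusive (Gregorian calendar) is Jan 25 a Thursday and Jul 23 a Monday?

Check each year's weekday for Jan 25 and Jul 23:
  2071: Sun/Thu  2072: Mon/Sat  2073: Wed/Sun  2074: Thu/Mon ✓  2075: Fri/Tue  2076: Sat/Thu  2077: Mon/Fri  2078: Tue/Sat  2079: Wed/Sun  2080: Thu/Tue  2081: Sat/Wed  2082: Sun/Thu  2083: Mon/Fri  2084: Tue/Sun  …(46 more)…  2131: Thu/Mon ✓  2132: Fri/Wed  2133: Sun/Thu  2134: Mon/Fri  2135: Tue/Sat  2136: Wed/Mon  2137: Fri/Tue  2138: Sat/Wed  2139: Sun/Thu  2140: Mon/Sat  2141: Wed/Sun  2142: Thu/Mon ✓  2143: Fri/Tue  2144: Sat/Thu
Both conditions hold in: 2074, 2085, 2091, 2103, 2114, 2125, 2131, 2142 — 8.

8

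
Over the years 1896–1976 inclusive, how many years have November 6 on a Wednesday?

Track November 6's weekday year by year (advancing +1, or +2 across a Feb 29):
  1896: Fri  1897: Sat (+1)  1898: Sun (+1)  1899: Mon (+1)  1900: Tue (+1)
  1901: Wed (+1) ✓  1902: Thu (+1)  1903: Fri (+1)  1904: Sun (+2)  1905: Mon (+1)
  1906: Tue (+1)  1907: Wed (+1) ✓  1908: Fri (+2)  1909: Sat (+1)  … (53 more years) …
  1963: Wed (+1) ✓  1964: Fri (+2)  1965: Sat (+1)  1966: Sun (+1)  1967: Mon (+1)
  1968: Wed (+2) ✓  1969: Thu (+1)  1970: Fri (+1)  1971: Sat (+1)  1972: Mon (+2)
  1973: Tue (+1)  1974: Wed (+1) ✓  1975: Thu (+1)  1976: Sat (+2)
Wednesday years: 1901, 1907, 1912, 1918, 1929, 1935, 1940, 1946, 1957, 1963, 1968, 1974 — 12 in total.

12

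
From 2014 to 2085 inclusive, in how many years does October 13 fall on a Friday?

11

Track October 13's weekday year by year (advancing +1, or +2 across a Feb 29):
  2014: Mon  2015: Tue (+1)  2016: Thu (+2)  2017: Fri (+1) ✓  2018: Sat (+1)
  2019: Sun (+1)  2020: Tue (+2)  2021: Wed (+1)  2022: Thu (+1)  2023: Fri (+1) ✓
  2024: Sun (+2)  2025: Mon (+1)  2026: Tue (+1)  2027: Wed (+1)  … (44 more years) …
  2072: Thu (+2)  2073: Fri (+1) ✓  2074: Sat (+1)  2075: Sun (+1)  2076: Tue (+2)
  2077: Wed (+1)  2078: Thu (+1)  2079: Fri (+1) ✓  2080: Sun (+2)  2081: Mon (+1)
  2082: Tue (+1)  2083: Wed (+1)  2084: Fri (+2) ✓  2085: Sat (+1)
Friday years: 2017, 2023, 2028, 2034, 2045, 2051, 2056, 2062, 2073, 2079, 2084 — 11 in total.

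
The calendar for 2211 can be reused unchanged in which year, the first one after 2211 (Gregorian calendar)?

2222

Two years share a calendar iff Jan 1 falls on the same weekday and both are leap or both are common. 2211: Jan 1 is Tuesday, common year.
2212: Jan 1 Wednesday, leap
2213: Jan 1 Friday, common
2214: Jan 1 Saturday, common
2215: Jan 1 Sunday, common
2216: Jan 1 Monday, leap
2217: Jan 1 Wednesday, common
2218: Jan 1 Thursday, common
2219: Jan 1 Friday, common
2220: Jan 1 Saturday, leap
2221: Jan 1 Monday, common
2222: Jan 1 Tuesday, common
2222 matches on both conditions.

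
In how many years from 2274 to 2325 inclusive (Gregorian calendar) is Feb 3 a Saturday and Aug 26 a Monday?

1

Check each year's weekday for Feb 3 and Aug 26:
  2274: Tue/Wed  2275: Wed/Thu  2276: Thu/Sat  2277: Sat/Sun  2278: Sun/Mon  2279: Mon/Tue  2280: Tue/Thu  2281: Thu/Fri  2282: Fri/Sat  2283: Sat/Sun  2284: Sun/Tue  2285: Tue/Wed  2286: Wed/Thu  2287: Thu/Fri  …(24 more)…  2312: Sat/Mon ✓  2313: Mon/Tue  2314: Tue/Wed  2315: Wed/Thu  2316: Thu/Sat  2317: Sat/Sun  2318: Sun/Mon  2319: Mon/Tue  2320: Tue/Thu  2321: Thu/Fri  2322: Fri/Sat  2323: Sat/Sun  2324: Sun/Tue  2325: Tue/Wed
Both conditions hold in: 2312 — 1.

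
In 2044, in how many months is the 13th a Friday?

1

Check the 13th of each month of 2044: Jan 13: Wed, Feb 13: Sat, Mar 13: Sun, Apr 13: Wed, May 13: Fri, Jun 13: Mon, Jul 13: Wed, Aug 13: Sat, Sep 13: Tue, Oct 13: Thu, Nov 13: Sun, Dec 13: Tue.
Friday occurs in May — 1 month.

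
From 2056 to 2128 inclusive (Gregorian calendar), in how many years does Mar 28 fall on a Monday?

10

Track Mar 28's weekday year by year (advancing +1, or +2 across a Feb 29):
  2056: Tue  2057: Wed (+1)  2058: Thu (+1)  2059: Fri (+1)  2060: Sun (+2)
  2061: Mon (+1) ✓  2062: Tue (+1)  2063: Wed (+1)  2064: Fri (+2)  2065: Sat (+1)
  2066: Sun (+1)  2067: Mon (+1) ✓  2068: Wed (+2)  2069: Thu (+1)  … (45 more years) …
  2115: Thu (+1)  2116: Sat (+2)  2117: Sun (+1)  2118: Mon (+1) ✓  2119: Tue (+1)
  2120: Thu (+2)  2121: Fri (+1)  2122: Sat (+1)  2123: Sun (+1)  2124: Tue (+2)
  2125: Wed (+1)  2126: Thu (+1)  2127: Fri (+1)  2128: Sun (+2)
Monday years: 2061, 2067, 2072, 2078, 2089, 2095, 2101, 2107, 2112, 2118 — 10 in total.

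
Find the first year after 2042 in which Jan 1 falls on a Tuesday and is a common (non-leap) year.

2047

Jan 1 advances by 2 weekdays after a leap year and by 1 after a common year.
2042: Jan 1 is Wednesday.
2043: Thursday
2044: Friday (leap)
2045: Sunday
2046: Monday
2047: Tuesday
2047 begins on a Tuesday and is a common year.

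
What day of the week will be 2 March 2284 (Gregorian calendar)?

January 1, 2284 is a Tuesday.
March 2 is day 62 of the year, i.e. 61 days after Jan 1.
61 mod 7 = 5, so advance 5 weekdays from Tuesday: Sunday.

Sunday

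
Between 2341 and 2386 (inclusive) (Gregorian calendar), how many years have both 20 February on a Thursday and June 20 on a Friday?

Check each year's weekday for 20 February and June 20:
  2341: Thu/Fri ✓  2342: Fri/Sat  2343: Sat/Sun  2344: Sun/Tue  2345: Tue/Wed  2346: Wed/Thu  2347: Thu/Fri ✓  2348: Fri/Sun  2349: Sun/Mon  2350: Mon/Tue  2351: Tue/Wed  2352: Wed/Fri  2353: Fri/Sat  2354: Sat/Sun  …(18 more)…  2373: Tue/Wed  2374: Wed/Thu  2375: Thu/Fri ✓  2376: Fri/Sun  2377: Sun/Mon  2378: Mon/Tue  2379: Tue/Wed  2380: Wed/Fri  2381: Fri/Sat  2382: Sat/Sun  2383: Sun/Mon  2384: Mon/Wed  2385: Wed/Thu  2386: Thu/Fri ✓
Both conditions hold in: 2341, 2347, 2358, 2369, 2375, 2386 — 6.

6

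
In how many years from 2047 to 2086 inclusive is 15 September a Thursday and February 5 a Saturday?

4

Check each year's weekday for 15 September and February 5:
  2047: Sun/Tue  2048: Tue/Wed  2049: Wed/Fri  2050: Thu/Sat ✓  2051: Fri/Sun  2052: Sun/Mon  2053: Mon/Wed  2054: Tue/Thu  2055: Wed/Fri  2056: Fri/Sat  2057: Sat/Mon  2058: Sun/Tue  2059: Mon/Wed  2060: Wed/Thu  …(12 more)…  2073: Fri/Sun  2074: Sat/Mon  2075: Sun/Tue  2076: Tue/Wed  2077: Wed/Fri  2078: Thu/Sat ✓  2079: Fri/Sun  2080: Sun/Mon  2081: Mon/Wed  2082: Tue/Thu  2083: Wed/Fri  2084: Fri/Sat  2085: Sat/Mon  2086: Sun/Tue
Both conditions hold in: 2050, 2061, 2067, 2078 — 4.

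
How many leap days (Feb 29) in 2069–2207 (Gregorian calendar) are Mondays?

Leap years in 2069–2207: 32 of them.
Feb 29 weekday advances by 5 (mod 7) from one leap year to the next four years later (or differs when a century non-leap intervenes).
Leap-day weekdays: 2072:Mon✓ 2076:Sat 2080:Thu 2084:Tue 2088:Sun 2092:Fri 2096:Wed 2104:Fri 2108:Wed 2112:Mon✓ 2116:Sat 2120:Thu 2124:Tue …(6 more)… 2152:Tue 2156:Sun 2160:Fri 2164:Wed 2168:Mon✓ 2172:Sat 2176:Thu 2180:Tue 2184:Sun 2188:Fri 2192:Wed 2196:Mon✓ 2204:Wed
Monday: 2072, 2112, 2140, 2168, 2196 → 5.

5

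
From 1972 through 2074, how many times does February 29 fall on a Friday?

Leap years in 1972–2074: 26 of them.
Feb 29 weekday advances by 5 (mod 7) from one leap year to the next four years later (or differs when a century non-leap intervenes).
Leap-day weekdays: 1972:Tue 1976:Sun 1980:Fri✓ 1984:Wed 1988:Mon 1992:Sat 1996:Thu 2000:Tue 2004:Sun 2008:Fri✓ 2012:Wed 2016:Mon 2020:Sat 2024:Thu 2028:Tue 2032:Sun 2036:Fri✓ 2040:Wed 2044:Mon 2048:Sat 2052:Thu 2056:Tue 2060:Sun 2064:Fri✓ 2068:Wed 2072:Mon
Friday: 1980, 2008, 2036, 2064 → 4.

4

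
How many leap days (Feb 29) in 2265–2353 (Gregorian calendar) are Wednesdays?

Leap years in 2265–2353: 21 of them.
Feb 29 weekday advances by 5 (mod 7) from one leap year to the next four years later (or differs when a century non-leap intervenes).
Leap-day weekdays: 2268:Sat 2272:Thu 2276:Tue 2280:Sun 2284:Fri 2288:Wed✓ 2292:Mon 2296:Sat 2304:Mon 2308:Sat 2312:Thu 2316:Tue 2320:Sun 2324:Fri 2328:Wed✓ 2332:Mon 2336:Sat 2340:Thu 2344:Tue 2348:Sun 2352:Fri
Wednesday: 2288, 2328 → 2.

2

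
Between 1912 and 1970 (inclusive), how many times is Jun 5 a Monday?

Track Jun 5's weekday year by year (advancing +1, or +2 across a Feb 29):
  1912: Wed  1913: Thu (+1)  1914: Fri (+1)  1915: Sat (+1)  1916: Mon (+2) ✓
  1917: Tue (+1)  1918: Wed (+1)  1919: Thu (+1)  1920: Sat (+2)  1921: Sun (+1)
  1922: Mon (+1) ✓  1923: Tue (+1)  1924: Thu (+2)  1925: Fri (+1)  … (31 more years) …
  1957: Wed (+1)  1958: Thu (+1)  1959: Fri (+1)  1960: Sun (+2)  1961: Mon (+1) ✓
  1962: Tue (+1)  1963: Wed (+1)  1964: Fri (+2)  1965: Sat (+1)  1966: Sun (+1)
  1967: Mon (+1) ✓  1968: Wed (+2)  1969: Thu (+1)  1970: Fri (+1)
Monday years: 1916, 1922, 1933, 1939, 1944, 1950, 1961, 1967 — 8 in total.

8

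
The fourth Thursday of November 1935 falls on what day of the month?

28

November 1, 1935 is a Friday, so the first Thursday is the 7th.
The fourth Thursday is 7 + 21 = 28.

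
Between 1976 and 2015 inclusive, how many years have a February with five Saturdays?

1

February has 28 days (29 in leap years); it has five Saturdays when Saturday falls among the first (month-length − 28) days — i.e. when February 1 is Saturday in a leap year (never in a common year).
February 1 by year: 1976:Sun 1977:Tue 1978:Wed 1979:Thu 1980:Fri 1981:Sun 1982:Mon 1983:Tue 1984:Wed 1985:Fri 1986:Sat 1987:Sun 1988:Mon 1989:Wed 1990:Thu …(10 more)… 2001:Thu 2002:Fri 2003:Sat 2004:Sun 2005:Tue 2006:Wed 2007:Thu 2008:Fri 2009:Sun 2010:Mon 2011:Tue 2012:Wed 2013:Fri 2014:Sat 2015:Sun
Years with five Saturdays: 1992 → 1.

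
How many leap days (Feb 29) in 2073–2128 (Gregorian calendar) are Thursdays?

2

Leap years in 2073–2128: 13 of them.
Feb 29 weekday advances by 5 (mod 7) from one leap year to the next four years later (or differs when a century non-leap intervenes).
Leap-day weekdays: 2076:Sat 2080:Thu✓ 2084:Tue 2088:Sun 2092:Fri 2096:Wed 2104:Fri 2108:Wed 2112:Mon 2116:Sat 2120:Thu✓ 2124:Tue 2128:Sun
Thursday: 2080, 2120 → 2.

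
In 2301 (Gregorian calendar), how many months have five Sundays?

A month of length L has five Sundays iff its first Sunday is on day ≤ L−28 (so day 1–3 in a 31-day month, 1–2 in a 30-day month, day 1 in a leap February).
Checking each month of 2301: Jan starts Tue (31d); Feb starts Fri (28d); Mar starts Fri (31d) ✓; Apr starts Mon (30d); May starts Wed (31d); Jun starts Sat (30d) ✓; Jul starts Mon (31d); Aug starts Thu (31d); Sep starts Sun (30d) ✓; Oct starts Tue (31d); Nov starts Fri (30d); Dec starts Sun (31d) ✓.
Five-Sunday months: March, June, September, December → 4.

4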